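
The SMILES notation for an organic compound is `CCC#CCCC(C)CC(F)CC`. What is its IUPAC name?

The longest carbon chain that includes the multiple bond has 11 carbons, so the parent hydride is undecane.
The chain contains a C≡C triple bond, so the unsaturation ending is -yne.
Choose the numbering such that numbering from this end puts the triple bond at C-3 rather than C-8.
This places the triple bond between C-3 and C-4; a fluoro group at C-9; a methyl group at C-7.
Substituent prefixes are cited in alphabetical order (multiplying prefixes like di-/tri- are ignored for ordering).
The name is 9-fluoro-7-methylundec-3-yne.

9-fluoro-7-methylundec-3-yne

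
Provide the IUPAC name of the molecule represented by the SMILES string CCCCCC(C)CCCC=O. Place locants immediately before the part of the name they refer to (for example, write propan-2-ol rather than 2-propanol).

5-methyldecanal

Counting along the main chain through the –CHO group gives 10 carbons: the parent is decane.
The principal characteristic group is an aldehyde (terminal –CHO), named with the suffix -al.
The numbering direction is chosen so that the aldehyde carbon is C-1 by definition.
This places a methyl group at C-5.
The name is 5-methyldecanal.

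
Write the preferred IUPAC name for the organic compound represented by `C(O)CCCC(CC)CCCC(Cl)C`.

Counting along the main chain through the –OH group gives 10 carbons: the parent is decane.
The principal characteristic group is an alcohol (–OH), named with the suffix -ol.
Number the chain so that numbering from this end puts the hydroxyl group at C-1 rather than C-10.
With this numbering: the hydroxyl at C-1; a chloro group at C-9; an ethyl group at C-5.
Prefixes are listed alphabetically: chloro, ethyl.
The name is 9-chloro-5-ethyldecan-1-ol.

9-chloro-5-ethyldecan-1-ol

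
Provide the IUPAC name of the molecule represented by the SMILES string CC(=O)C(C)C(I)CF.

The longest chain bearing the carbonyl is 5 carbons long (pentane).
The highest-priority functional group is a ketone (C=O on an internal carbon), so the name ends in -one.
Choose the numbering such that numbering from this end puts the carbonyl group at C-2 rather than C-4.
That gives the carbonyl at C-2; a fluoro group at C-5; an iodo group at C-4; a methyl group at C-3.
Substituent prefixes are cited in alphabetical order (multiplying prefixes like di-/tri- are ignored for ordering).
The name is 5-fluoro-4-iodo-3-methylpentan-2-one.

5-fluoro-4-iodo-3-methylpentan-2-one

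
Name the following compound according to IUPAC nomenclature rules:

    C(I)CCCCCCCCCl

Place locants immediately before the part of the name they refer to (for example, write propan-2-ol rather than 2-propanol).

The parent chain contains 9 carbons (nonane).
The numbering direction is chosen so that the locant sets are identical either way, so the alphabetically earlier chloro substituent takes the lower locant (1 rather than 9).
This places a chloro group at C-1; an iodo group at C-9.
The substituents are ordered alphabetically, ignoring any di-/tri- multipliers.
Assembling the pieces gives 1-chloro-9-iodononane.

1-chloro-9-iodononane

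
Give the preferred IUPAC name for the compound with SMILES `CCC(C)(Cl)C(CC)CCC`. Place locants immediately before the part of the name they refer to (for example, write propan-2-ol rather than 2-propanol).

The longest continuous carbon chain has 7 atoms, so the parent hydride is heptane.
Choose the numbering such that the substituent locant set {3,3,4} is lower than {4,5,5} at the first point of difference.
That gives a chloro group at C-3; an ethyl group at C-4; a methyl group at C-3.
Prefixes are listed alphabetically: chloro, ethyl, methyl.
The name is 3-chloro-4-ethyl-3-methylheptane.

3-chloro-4-ethyl-3-methylheptane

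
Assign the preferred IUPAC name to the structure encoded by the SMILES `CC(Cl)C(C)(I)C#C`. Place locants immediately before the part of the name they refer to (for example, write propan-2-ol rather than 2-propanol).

4-chloro-3-iodo-3-methylpent-1-yne

Counting along the main chain through the multiple bond gives 5 carbons: the parent is pentane.
A C≡C triple bond in the chain gives the infix -yne-.
The numbering direction is chosen so that numbering from this end puts the triple bond at C-1 rather than C-4.
This places the triple bond between C-1 and C-2; a chloro group at C-4; an iodo group at C-3; a methyl group at C-3.
The substituents are ordered alphabetically, ignoring any di-/tri- multipliers.
Assembling the pieces gives 4-chloro-3-iodo-3-methylpent-1-yne.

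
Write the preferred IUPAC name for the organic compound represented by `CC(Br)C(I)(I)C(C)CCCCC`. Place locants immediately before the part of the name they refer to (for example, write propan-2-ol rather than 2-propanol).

2-bromo-3,3-diiodo-4-methylnonane

The longest carbon chain is 9 atoms: the parent is nonane.
Number the chain so that the substituent locant set {2,3,3,4} is lower than {6,7,7,8} at the first point of difference.
That gives a bromo group at C-2; two iodo groups at C-3; a methyl group at C-4.
Prefixes are listed alphabetically: bromo, iodo, methyl.
The name is 2-bromo-3,3-diiodo-4-methylnonane.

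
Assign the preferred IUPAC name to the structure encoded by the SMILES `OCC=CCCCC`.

hept-2-en-1-ol

The longest chain bearing the –OH group and the multiple bond is 7 carbons long (heptane).
The highest-priority functional group is an alcohol (–OH), so the name ends in -ol.
The chain contains a C=C double bond, so the unsaturation ending is -ene.
Number the chain so that numbering from this end puts the hydroxyl group at C-1 rather than C-7.
With this numbering: the hydroxyl at C-1; the double bond between C-2 and C-3.
Assembling the pieces gives hept-2-en-1-ol.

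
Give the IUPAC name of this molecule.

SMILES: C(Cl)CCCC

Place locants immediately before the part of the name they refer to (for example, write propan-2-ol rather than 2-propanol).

1-chloropentane

The parent chain contains 5 carbons (pentane).
The numbering direction is chosen so that the substituent locant set {1} is lower than {5} at the first point of difference.
That gives a chloro group at C-1.
Assembling the pieces gives 1-chloropentane.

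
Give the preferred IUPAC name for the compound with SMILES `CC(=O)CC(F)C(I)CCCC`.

Counting along the main chain through the carbonyl gives 9 carbons: the parent is nonane.
A ketone (C=O on an internal carbon) is the principal characteristic group, giving the suffix -one.
Number the chain so that numbering from this end puts the carbonyl group at C-2 rather than C-8.
This places the carbonyl at C-2; a fluoro group at C-4; an iodo group at C-5.
Substituent prefixes are cited in alphabetical order (multiplying prefixes like di-/tri- are ignored for ordering).
Putting it together: 4-fluoro-5-iodononan-2-one.

4-fluoro-5-iodononan-2-one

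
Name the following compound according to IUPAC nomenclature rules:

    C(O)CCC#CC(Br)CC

6-bromooct-4-yn-1-ol

The longest chain bearing the –OH group and the multiple bond is 8 carbons long (octane).
The principal characteristic group is an alcohol (–OH), named with the suffix -ol.
There is one C≡C triple bond, indicated by the ending -yne.
Choose the numbering such that numbering from this end puts the hydroxyl group at C-1 rather than C-8.
That gives the hydroxyl at C-1; the triple bond between C-4 and C-5; a bromo group at C-6.
Putting it together: 6-bromooct-4-yn-1-ol.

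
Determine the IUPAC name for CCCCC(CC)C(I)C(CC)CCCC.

The longest continuous carbon chain has 11 atoms, so the parent hydride is undecane.
The molecule is symmetric, so either numbering direction gives the same locants.
With this numbering: ethyl groups at C-5 and C-7; an iodo group at C-6.
Substituent prefixes are cited in alphabetical order (multiplying prefixes like di-/tri- are ignored for ordering).
The name is 5,7-diethyl-6-iodoundecane.

5,7-diethyl-6-iodoundecane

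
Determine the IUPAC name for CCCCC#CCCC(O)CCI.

Counting along the main chain through the –OH group and the multiple bond gives 11 carbons: the parent is undecane.
An alcohol (–OH) is the principal characteristic group, giving the suffix -ol.
The chain contains a C≡C triple bond, so the unsaturation ending is -yne.
Number the chain so that numbering from this end puts the hydroxyl group at C-3 rather than C-9.
This places the hydroxyl at C-3; the triple bond between C-6 and C-7; an iodo group at C-1.
The name is 1-iodoundec-6-yn-3-ol.

1-iodoundec-6-yn-3-ol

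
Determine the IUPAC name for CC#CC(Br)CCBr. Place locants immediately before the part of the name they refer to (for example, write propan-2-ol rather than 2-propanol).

The longest carbon chain that includes the multiple bond has 6 carbons, so the parent hydride is hexane.
The chain contains a C≡C triple bond, so the unsaturation ending is -yne.
The numbering direction is chosen so that numbering from this end puts the triple bond at C-2 rather than C-4.
That gives the triple bond between C-2 and C-3; bromo groups at C-4 and C-6.
Assembling the pieces gives 4,6-dibromohex-2-yne.

4,6-dibromohex-2-yne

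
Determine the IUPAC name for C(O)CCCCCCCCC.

Counting along the main chain through the –OH group gives 10 carbons: the parent is decane.
The highest-priority functional group is an alcohol (–OH), so the name ends in -ol.
Number the chain so that numbering from this end puts the hydroxyl group at C-1 rather than C-10.
This places the hydroxyl at C-1.
Assembling the pieces gives decan-1-ol.

decan-1-ol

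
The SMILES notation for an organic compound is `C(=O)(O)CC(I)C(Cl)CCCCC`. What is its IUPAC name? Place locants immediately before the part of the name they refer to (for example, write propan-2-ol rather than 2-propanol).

The longest carbon chain that includes the –COOH group has 9 carbons, so the parent hydride is nonane.
The principal characteristic group is a carboxylic acid (terminal –COOH), named with the suffix -oic acid.
The numbering direction is chosen so that the carboxylic acid carbon is C-1 by definition.
With this numbering: a chloro group at C-4; an iodo group at C-3.
Prefixes are listed alphabetically: chloro, iodo.
The name is 4-chloro-3-iodononanoic acid.

4-chloro-3-iodononanoic acid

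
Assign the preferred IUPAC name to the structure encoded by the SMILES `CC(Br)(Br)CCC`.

2,2-dibromopentane

The longest carbon chain is 5 atoms: the parent is pentane.
Choose the numbering such that the substituent locant set {2,2} is lower than {4,4} at the first point of difference.
With this numbering: two bromo groups at C-2.
The name is 2,2-dibromopentane.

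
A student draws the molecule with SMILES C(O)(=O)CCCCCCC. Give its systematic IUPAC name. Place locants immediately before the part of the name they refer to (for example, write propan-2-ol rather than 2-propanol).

Counting along the main chain through the –COOH group gives 8 carbons: the parent is octane.
The highest-priority functional group is a carboxylic acid (terminal –COOH), so the name ends in -oic acid.
The numbering direction is chosen so that the carboxylic acid carbon is C-1 by definition.
Assembling the pieces gives octanoic acid.

octanoic acid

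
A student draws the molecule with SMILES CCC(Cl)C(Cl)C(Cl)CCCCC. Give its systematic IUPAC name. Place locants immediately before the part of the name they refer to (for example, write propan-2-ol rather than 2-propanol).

3,4,5-trichlorodecane

The longest carbon chain is 10 atoms: the parent is decane.
Choose the numbering such that the substituent locant set {3,4,5} is lower than {6,7,8} at the first point of difference.
With this numbering: chloro groups at C-3 and C-4 and C-5.
The name is 3,4,5-trichlorodecane.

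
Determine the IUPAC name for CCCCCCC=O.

The longest chain bearing the –CHO group is 7 carbons long (heptane).
An aldehyde (terminal –CHO) is the principal characteristic group, giving the suffix -al.
Choose the numbering such that the aldehyde carbon is C-1 by definition.
The name is heptanal.

heptanal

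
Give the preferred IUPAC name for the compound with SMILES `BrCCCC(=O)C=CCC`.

1-bromooct-5-en-4-one

The longest chain bearing the carbonyl and the multiple bond is 8 carbons long (octane).
A ketone (C=O on an internal carbon) is the principal characteristic group, giving the suffix -one.
There is one C=C double bond, indicated by the ending -ene.
Choose the numbering such that numbering from this end puts the carbonyl group at C-4 rather than C-5.
That gives the carbonyl at C-4; the double bond between C-5 and C-6; a bromo group at C-1.
Assembling the pieces gives 1-bromooct-5-en-4-one.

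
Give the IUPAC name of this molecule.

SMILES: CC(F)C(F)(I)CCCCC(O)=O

6,7-difluoro-6-iodooctanoic acid

Counting along the main chain through the –COOH group gives 8 carbons: the parent is octane.
The principal characteristic group is a carboxylic acid (terminal –COOH), named with the suffix -oic acid.
The numbering direction is chosen so that the carboxylic acid carbon is C-1 by definition.
This places fluoro groups at C-6 and C-7; an iodo group at C-6.
The substituents are ordered alphabetically, ignoring any di-/tri- multipliers.
Assembling the pieces gives 6,7-difluoro-6-iodooctanoic acid.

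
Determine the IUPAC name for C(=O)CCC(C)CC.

Counting along the main chain through the –CHO group gives 6 carbons: the parent is hexane.
The highest-priority functional group is an aldehyde (terminal –CHO), so the name ends in -al.
Number the chain so that the aldehyde carbon is C-1 by definition.
That gives a methyl group at C-4.
The name is 4-methylhexanal.

4-methylhexanal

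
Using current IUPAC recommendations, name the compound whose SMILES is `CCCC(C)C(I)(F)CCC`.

The longest continuous carbon chain has 8 atoms, so the parent hydride is octane.
Choose the numbering such that the substituent locant set {4,4,5} is lower than {4,5,5} at the first point of difference.
That gives a fluoro group at C-4; an iodo group at C-4; a methyl group at C-5.
Prefixes are listed alphabetically: fluoro, iodo, methyl.
The name is 4-fluoro-4-iodo-5-methyloctane.

4-fluoro-4-iodo-5-methyloctane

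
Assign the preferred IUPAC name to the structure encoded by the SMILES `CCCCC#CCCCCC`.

undec-5-yne

Counting along the main chain through the multiple bond gives 11 carbons: the parent is undecane.
There is one C≡C triple bond, indicated by the ending -yne.
Choose the numbering such that numbering from this end puts the triple bond at C-5 rather than C-6.
That gives the triple bond between C-5 and C-6.
Assembling the pieces gives undec-5-yne.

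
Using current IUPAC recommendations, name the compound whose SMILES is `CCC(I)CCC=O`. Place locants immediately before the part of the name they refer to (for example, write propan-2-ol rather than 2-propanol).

4-iodohexanal

Counting along the main chain through the –CHO group gives 6 carbons: the parent is hexane.
An aldehyde (terminal –CHO) is the principal characteristic group, giving the suffix -al.
The numbering direction is chosen so that the aldehyde carbon is C-1 by definition.
This places an iodo group at C-4.
Assembling the pieces gives 4-iodohexanal.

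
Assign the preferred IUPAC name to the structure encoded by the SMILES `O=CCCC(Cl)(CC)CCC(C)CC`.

The longest carbon chain that includes the –CHO group has 9 carbons, so the parent hydride is nonane.
The principal characteristic group is an aldehyde (terminal –CHO), named with the suffix -al.
The numbering direction is chosen so that the aldehyde carbon is C-1 by definition.
With this numbering: a chloro group at C-4; an ethyl group at C-4; a methyl group at C-7.
The substituents are ordered alphabetically, ignoring any di-/tri- multipliers.
The name is 4-chloro-4-ethyl-7-methylnonanal.

4-chloro-4-ethyl-7-methylnonanal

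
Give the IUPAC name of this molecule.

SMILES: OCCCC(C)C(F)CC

The longest carbon chain that includes the –OH group has 7 carbons, so the parent hydride is heptane.
An alcohol (–OH) is the principal characteristic group, giving the suffix -ol.
The numbering direction is chosen so that numbering from this end puts the hydroxyl group at C-1 rather than C-7.
That gives the hydroxyl at C-1; a fluoro group at C-5; a methyl group at C-4.
Substituent prefixes are cited in alphabetical order (multiplying prefixes like di-/tri- are ignored for ordering).
The name is 5-fluoro-4-methylheptan-1-ol.

5-fluoro-4-methylheptan-1-ol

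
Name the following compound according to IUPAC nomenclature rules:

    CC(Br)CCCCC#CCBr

Counting along the main chain through the multiple bond gives 9 carbons: the parent is nonane.
A C≡C triple bond in the chain gives the infix -yne-.
The numbering direction is chosen so that numbering from this end puts the triple bond at C-2 rather than C-7.
That gives the triple bond between C-2 and C-3; bromo groups at C-1 and C-8.
The name is 1,8-dibromonon-2-yne.

1,8-dibromonon-2-yne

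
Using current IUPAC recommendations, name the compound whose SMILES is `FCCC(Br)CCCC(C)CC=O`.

7-bromo-9-fluoro-3-methylnonanal

The longest carbon chain that includes the –CHO group has 9 carbons, so the parent hydride is nonane.
An aldehyde (terminal –CHO) is the principal characteristic group, giving the suffix -al.
Choose the numbering such that the aldehyde carbon is C-1 by definition.
This places a bromo group at C-7; a fluoro group at C-9; a methyl group at C-3.
Substituent prefixes are cited in alphabetical order (multiplying prefixes like di-/tri- are ignored for ordering).
The name is 7-bromo-9-fluoro-3-methylnonanal.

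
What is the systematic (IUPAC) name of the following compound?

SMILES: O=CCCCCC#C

hept-6-ynal

The longest chain bearing the –CHO group and the multiple bond is 7 carbons long (heptane).
The highest-priority functional group is an aldehyde (terminal –CHO), so the name ends in -al.
A C≡C triple bond in the chain gives the infix -yne-.
The numbering direction is chosen so that the aldehyde carbon is C-1 by definition.
This places the triple bond between C-6 and C-7.
Putting it together: hept-6-ynal.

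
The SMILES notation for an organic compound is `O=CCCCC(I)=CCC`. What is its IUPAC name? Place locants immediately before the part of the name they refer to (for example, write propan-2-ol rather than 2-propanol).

5-iodooct-5-enal

Counting along the main chain through the –CHO group and the multiple bond gives 8 carbons: the parent is octane.
The highest-priority functional group is an aldehyde (terminal –CHO), so the name ends in -al.
There is one C=C double bond, indicated by the ending -ene.
Number the chain so that the aldehyde carbon is C-1 by definition.
With this numbering: the double bond between C-5 and C-6; an iodo group at C-5.
Assembling the pieces gives 5-iodooct-5-enal.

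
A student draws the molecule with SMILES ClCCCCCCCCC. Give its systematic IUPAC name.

1-chlorononane

The parent chain contains 9 carbons (nonane).
Number the chain so that the substituent locant set {1} is lower than {9} at the first point of difference.
This places a chloro group at C-1.
Putting it together: 1-chlorononane.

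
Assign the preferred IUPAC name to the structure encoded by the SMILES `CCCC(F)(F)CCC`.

The longest continuous carbon chain has 7 atoms, so the parent hydride is heptane.
Both numbering directions give the same locant set; either may be used.
This places two fluoro groups at C-4.
The name is 4,4-difluoroheptane.

4,4-difluoroheptane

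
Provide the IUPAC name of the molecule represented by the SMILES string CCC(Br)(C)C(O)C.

The longest carbon chain that includes the –OH group has 5 carbons, so the parent hydride is pentane.
The highest-priority functional group is an alcohol (–OH), so the name ends in -ol.
Number the chain so that numbering from this end puts the hydroxyl group at C-2 rather than C-4.
With this numbering: the hydroxyl at C-2; a bromo group at C-3; a methyl group at C-3.
Prefixes are listed alphabetically: bromo, methyl.
Assembling the pieces gives 3-bromo-3-methylpentan-2-ol.

3-bromo-3-methylpentan-2-ol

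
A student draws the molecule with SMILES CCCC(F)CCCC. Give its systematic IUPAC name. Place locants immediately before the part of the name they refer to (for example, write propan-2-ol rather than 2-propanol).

4-fluorooctane

The longest continuous carbon chain has 8 atoms, so the parent hydride is octane.
Number the chain so that the substituent locant set {4} is lower than {5} at the first point of difference.
With this numbering: a fluoro group at C-4.
Assembling the pieces gives 4-fluorooctane.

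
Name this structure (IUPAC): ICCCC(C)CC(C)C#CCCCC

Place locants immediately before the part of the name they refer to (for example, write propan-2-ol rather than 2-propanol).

The longest chain bearing the multiple bond is 12 carbons long (dodecane).
There is one C≡C triple bond, indicated by the ending -yne.
Number the chain so that numbering from this end puts the triple bond at C-5 rather than C-7.
With this numbering: the triple bond between C-5 and C-6; an iodo group at C-12; methyl groups at C-7 and C-9.
Prefixes are listed alphabetically: iodo, methyl.
Putting it together: 12-iodo-7,9-dimethyldodec-5-yne.

12-iodo-7,9-dimethyldodec-5-yne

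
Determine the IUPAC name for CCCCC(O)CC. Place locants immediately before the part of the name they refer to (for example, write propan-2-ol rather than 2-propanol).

heptan-3-ol

The longest chain bearing the –OH group is 7 carbons long (heptane).
An alcohol (–OH) is the principal characteristic group, giving the suffix -ol.
The numbering direction is chosen so that numbering from this end puts the hydroxyl group at C-3 rather than C-5.
This places the hydroxyl at C-3.
Putting it together: heptan-3-ol.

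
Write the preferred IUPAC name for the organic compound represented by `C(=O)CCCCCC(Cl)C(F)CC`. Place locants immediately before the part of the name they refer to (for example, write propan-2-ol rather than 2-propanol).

7-chloro-8-fluorodecanal

The longest chain bearing the –CHO group is 10 carbons long (decane).
An aldehyde (terminal –CHO) is the principal characteristic group, giving the suffix -al.
The numbering direction is chosen so that the aldehyde carbon is C-1 by definition.
With this numbering: a chloro group at C-7; a fluoro group at C-8.
The substituents are ordered alphabetically, ignoring any di-/tri- multipliers.
Putting it together: 7-chloro-8-fluorodecanal.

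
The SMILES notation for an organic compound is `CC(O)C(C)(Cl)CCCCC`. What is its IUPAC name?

3-chloro-3-methyloctan-2-ol

The longest chain bearing the –OH group is 8 carbons long (octane).
The principal characteristic group is an alcohol (–OH), named with the suffix -ol.
Choose the numbering such that numbering from this end puts the hydroxyl group at C-2 rather than C-7.
With this numbering: the hydroxyl at C-2; a chloro group at C-3; a methyl group at C-3.
Prefixes are listed alphabetically: chloro, methyl.
Assembling the pieces gives 3-chloro-3-methyloctan-2-ol.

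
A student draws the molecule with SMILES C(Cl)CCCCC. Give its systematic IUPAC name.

The longest continuous carbon chain has 6 atoms, so the parent hydride is hexane.
Choose the numbering such that the substituent locant set {1} is lower than {6} at the first point of difference.
This places a chloro group at C-1.
Assembling the pieces gives 1-chlorohexane.

1-chlorohexane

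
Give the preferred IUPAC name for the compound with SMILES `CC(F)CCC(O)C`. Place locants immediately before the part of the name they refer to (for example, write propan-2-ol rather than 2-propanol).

5-fluorohexan-2-ol

The longest chain bearing the –OH group is 6 carbons long (hexane).
The principal characteristic group is an alcohol (–OH), named with the suffix -ol.
Number the chain so that numbering from this end puts the hydroxyl group at C-2 rather than C-5.
That gives the hydroxyl at C-2; a fluoro group at C-5.
Assembling the pieces gives 5-fluorohexan-2-ol.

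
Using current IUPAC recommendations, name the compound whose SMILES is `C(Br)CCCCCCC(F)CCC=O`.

11-bromo-4-fluoroundecanal

The longest carbon chain that includes the –CHO group has 11 carbons, so the parent hydride is undecane.
The principal characteristic group is an aldehyde (terminal –CHO), named with the suffix -al.
The numbering direction is chosen so that the aldehyde carbon is C-1 by definition.
With this numbering: a bromo group at C-11; a fluoro group at C-4.
Substituent prefixes are cited in alphabetical order (multiplying prefixes like di-/tri- are ignored for ordering).
Putting it together: 11-bromo-4-fluoroundecanal.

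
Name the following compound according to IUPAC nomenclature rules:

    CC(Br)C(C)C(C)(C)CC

The parent chain contains 6 carbons (hexane).
The numbering direction is chosen so that the substituent locant set {2,3,4,4} is lower than {3,3,4,5} at the first point of difference.
With this numbering: a bromo group at C-2; methyl groups at C-3 and C-4 (×2).
The substituents are ordered alphabetically, ignoring any di-/tri- multipliers.
Putting it together: 2-bromo-3,4,4-trimethylhexane.

2-bromo-3,4,4-trimethylhexane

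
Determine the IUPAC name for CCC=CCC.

hex-3-ene

Counting along the main chain through the multiple bond gives 6 carbons: the parent is hexane.
A C=C double bond in the chain gives the infix -ene-.
The molecule is symmetric, so either numbering direction gives the same locants.
With this numbering: the double bond between C-3 and C-4.
The name is hex-3-ene.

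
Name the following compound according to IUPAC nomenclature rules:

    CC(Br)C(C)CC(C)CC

2-bromo-3,5-dimethylheptane

The longest continuous carbon chain has 7 atoms, so the parent hydride is heptane.
Choose the numbering such that the substituent locant set {2,3,5} is lower than {3,5,6} at the first point of difference.
This places a bromo group at C-2; methyl groups at C-3 and C-5.
The substituents are ordered alphabetically, ignoring any di-/tri- multipliers.
The name is 2-bromo-3,5-dimethylheptane.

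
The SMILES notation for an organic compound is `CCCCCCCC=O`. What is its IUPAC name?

The longest chain bearing the –CHO group is 8 carbons long (octane).
An aldehyde (terminal –CHO) is the principal characteristic group, giving the suffix -al.
Choose the numbering such that the aldehyde carbon is C-1 by definition.
Assembling the pieces gives octanal.

octanal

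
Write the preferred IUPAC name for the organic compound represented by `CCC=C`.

The longest carbon chain that includes the multiple bond has 4 carbons, so the parent hydride is butane.
A C=C double bond in the chain gives the infix -ene-.
The numbering direction is chosen so that numbering from this end puts the double bond at C-1 rather than C-3.
With this numbering: the double bond between C-1 and C-2.
Putting it together: but-1-ene.

but-1-ene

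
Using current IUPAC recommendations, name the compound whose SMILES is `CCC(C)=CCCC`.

Counting along the main chain through the multiple bond gives 7 carbons: the parent is heptane.
A C=C double bond in the chain gives the infix -ene-.
The numbering direction is chosen so that numbering from this end puts the double bond at C-3 rather than C-4.
This places the double bond between C-3 and C-4; a methyl group at C-3.
Putting it together: 3-methylhept-3-ene.

3-methylhept-3-ene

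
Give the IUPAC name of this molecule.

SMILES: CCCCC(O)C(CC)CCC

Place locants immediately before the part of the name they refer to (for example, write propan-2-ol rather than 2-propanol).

4-ethylnonan-5-ol

The longest chain bearing the –OH group is 9 carbons long (nonane).
The highest-priority functional group is an alcohol (–OH), so the name ends in -ol.
Choose the numbering such that the substituent locant set {4} is lower than {6} at the first point of difference.
With this numbering: the hydroxyl at C-5; an ethyl group at C-4.
Assembling the pieces gives 4-ethylnonan-5-ol.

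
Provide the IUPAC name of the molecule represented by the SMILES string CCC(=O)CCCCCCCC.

undecan-3-one

Counting along the main chain through the carbonyl gives 11 carbons: the parent is undecane.
The principal characteristic group is a ketone (C=O on an internal carbon), named with the suffix -one.
The numbering direction is chosen so that numbering from this end puts the carbonyl group at C-3 rather than C-9.
That gives the carbonyl at C-3.
Assembling the pieces gives undecan-3-one.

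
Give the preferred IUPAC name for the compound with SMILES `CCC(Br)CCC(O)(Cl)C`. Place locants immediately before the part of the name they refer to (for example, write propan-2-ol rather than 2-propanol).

5-bromo-2-chloroheptan-2-ol

Counting along the main chain through the –OH group gives 7 carbons: the parent is heptane.
The highest-priority functional group is an alcohol (–OH), so the name ends in -ol.
Choose the numbering such that numbering from this end puts the hydroxyl group at C-2 rather than C-6.
With this numbering: the hydroxyl at C-2; a bromo group at C-5; a chloro group at C-2.
The substituents are ordered alphabetically, ignoring any di-/tri- multipliers.
The name is 5-bromo-2-chloroheptan-2-ol.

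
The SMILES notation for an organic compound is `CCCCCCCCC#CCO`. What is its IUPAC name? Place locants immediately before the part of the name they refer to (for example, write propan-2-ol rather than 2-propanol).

undec-2-yn-1-ol

The longest carbon chain that includes the –OH group and the multiple bond has 11 carbons, so the parent hydride is undecane.
The highest-priority functional group is an alcohol (–OH), so the name ends in -ol.
A C≡C triple bond in the chain gives the infix -yne-.
Number the chain so that numbering from this end puts the hydroxyl group at C-1 rather than C-11.
This places the hydroxyl at C-1; the triple bond between C-2 and C-3.
The name is undec-2-yn-1-ol.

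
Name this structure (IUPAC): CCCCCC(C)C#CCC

The longest chain bearing the multiple bond is 10 carbons long (decane).
A C≡C triple bond in the chain gives the infix -yne-.
The numbering direction is chosen so that numbering from this end puts the triple bond at C-3 rather than C-7.
With this numbering: the triple bond between C-3 and C-4; a methyl group at C-5.
Putting it together: 5-methyldec-3-yne.

5-methyldec-3-yne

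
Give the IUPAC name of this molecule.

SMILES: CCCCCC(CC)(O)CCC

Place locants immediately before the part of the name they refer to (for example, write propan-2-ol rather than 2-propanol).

4-ethylnonan-4-ol

The longest carbon chain that includes the –OH group has 9 carbons, so the parent hydride is nonane.
The highest-priority functional group is an alcohol (–OH), so the name ends in -ol.
Number the chain so that numbering from this end puts the hydroxyl group at C-4 rather than C-6.
That gives the hydroxyl at C-4; an ethyl group at C-4.
Putting it together: 4-ethylnonan-4-ol.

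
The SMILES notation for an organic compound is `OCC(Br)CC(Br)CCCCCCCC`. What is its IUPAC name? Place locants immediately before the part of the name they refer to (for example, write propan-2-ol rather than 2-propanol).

2,4-dibromododecan-1-ol

Counting along the main chain through the –OH group gives 12 carbons: the parent is dodecane.
An alcohol (–OH) is the principal characteristic group, giving the suffix -ol.
Choose the numbering such that numbering from this end puts the hydroxyl group at C-1 rather than C-12.
With this numbering: the hydroxyl at C-1; bromo groups at C-2 and C-4.
The name is 2,4-dibromododecan-1-ol.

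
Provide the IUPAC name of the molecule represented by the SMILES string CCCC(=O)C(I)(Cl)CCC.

5-chloro-5-iodooctan-4-one

The longest chain bearing the carbonyl is 8 carbons long (octane).
A ketone (C=O on an internal carbon) is the principal characteristic group, giving the suffix -one.
Choose the numbering such that numbering from this end puts the carbonyl group at C-4 rather than C-5.
That gives the carbonyl at C-4; a chloro group at C-5; an iodo group at C-5.
The substituents are ordered alphabetically, ignoring any di-/tri- multipliers.
Putting it together: 5-chloro-5-iodooctan-4-one.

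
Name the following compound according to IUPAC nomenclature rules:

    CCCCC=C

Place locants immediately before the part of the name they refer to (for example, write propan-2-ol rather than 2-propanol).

hex-1-ene

The longest carbon chain that includes the multiple bond has 6 carbons, so the parent hydride is hexane.
The chain contains a C=C double bond, so the unsaturation ending is -ene.
The numbering direction is chosen so that numbering from this end puts the double bond at C-1 rather than C-5.
This places the double bond between C-1 and C-2.
The name is hex-1-ene.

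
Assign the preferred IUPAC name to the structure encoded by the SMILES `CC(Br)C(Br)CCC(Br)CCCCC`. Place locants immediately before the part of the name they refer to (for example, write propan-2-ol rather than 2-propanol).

The longest carbon chain is 11 atoms: the parent is undecane.
Number the chain so that the substituent locant set {2,3,6} is lower than {6,9,10} at the first point of difference.
With this numbering: bromo groups at C-2 and C-3 and C-6.
The name is 2,3,6-tribromoundecane.

2,3,6-tribromoundecane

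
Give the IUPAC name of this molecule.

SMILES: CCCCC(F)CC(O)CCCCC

8-fluorododecan-6-ol

Counting along the main chain through the –OH group gives 12 carbons: the parent is dodecane.
The principal characteristic group is an alcohol (–OH), named with the suffix -ol.
The numbering direction is chosen so that numbering from this end puts the hydroxyl group at C-6 rather than C-7.
With this numbering: the hydroxyl at C-6; a fluoro group at C-8.
Assembling the pieces gives 8-fluorododecan-6-ol.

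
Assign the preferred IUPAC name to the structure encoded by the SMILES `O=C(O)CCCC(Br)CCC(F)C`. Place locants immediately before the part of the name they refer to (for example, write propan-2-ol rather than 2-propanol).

5-bromo-8-fluorononanoic acid

The longest chain bearing the –COOH group is 9 carbons long (nonane).
A carboxylic acid (terminal –COOH) is the principal characteristic group, giving the suffix -oic acid.
Number the chain so that the carboxylic acid carbon is C-1 by definition.
With this numbering: a bromo group at C-5; a fluoro group at C-8.
Prefixes are listed alphabetically: bromo, fluoro.
Putting it together: 5-bromo-8-fluorononanoic acid.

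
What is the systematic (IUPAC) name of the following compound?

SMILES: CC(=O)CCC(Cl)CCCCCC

The longest carbon chain that includes the carbonyl has 11 carbons, so the parent hydride is undecane.
A ketone (C=O on an internal carbon) is the principal characteristic group, giving the suffix -one.
Number the chain so that numbering from this end puts the carbonyl group at C-2 rather than C-10.
That gives the carbonyl at C-2; a chloro group at C-5.
Putting it together: 5-chloroundecan-2-one.

5-chloroundecan-2-one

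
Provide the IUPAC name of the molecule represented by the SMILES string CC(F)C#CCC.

The longest carbon chain that includes the multiple bond has 6 carbons, so the parent hydride is hexane.
A C≡C triple bond in the chain gives the infix -yne-.
Choose the numbering such that the substituent locant set {2} is lower than {5} at the first point of difference.
This places the triple bond between C-3 and C-4; a fluoro group at C-2.
Putting it together: 2-fluorohex-3-yne.

2-fluorohex-3-yne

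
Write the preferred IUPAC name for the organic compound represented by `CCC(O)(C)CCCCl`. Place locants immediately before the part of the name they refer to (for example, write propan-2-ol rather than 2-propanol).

The longest chain bearing the –OH group is 6 carbons long (hexane).
The principal characteristic group is an alcohol (–OH), named with the suffix -ol.
The numbering direction is chosen so that numbering from this end puts the hydroxyl group at C-3 rather than C-4.
That gives the hydroxyl at C-3; a chloro group at C-6; a methyl group at C-3.
The substituents are ordered alphabetically, ignoring any di-/tri- multipliers.
The name is 6-chloro-3-methylhexan-3-ol.

6-chloro-3-methylhexan-3-ol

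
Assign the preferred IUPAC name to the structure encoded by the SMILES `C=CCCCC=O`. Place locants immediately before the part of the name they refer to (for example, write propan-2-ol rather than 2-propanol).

hex-5-enal

The longest carbon chain that includes the –CHO group and the multiple bond has 6 carbons, so the parent hydride is hexane.
An aldehyde (terminal –CHO) is the principal characteristic group, giving the suffix -al.
The chain contains a C=C double bond, so the unsaturation ending is -ene.
Choose the numbering such that the aldehyde carbon is C-1 by definition.
That gives the double bond between C-5 and C-6.
Assembling the pieces gives hex-5-enal.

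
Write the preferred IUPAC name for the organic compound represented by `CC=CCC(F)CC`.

5-fluorohept-2-ene

Counting along the main chain through the multiple bond gives 7 carbons: the parent is heptane.
There is one C=C double bond, indicated by the ending -ene.
Number the chain so that numbering from this end puts the double bond at C-2 rather than C-5.
With this numbering: the double bond between C-2 and C-3; a fluoro group at C-5.
Assembling the pieces gives 5-fluorohept-2-ene.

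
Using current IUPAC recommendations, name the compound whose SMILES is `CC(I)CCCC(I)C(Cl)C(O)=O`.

2-chloro-3,7-diiodooctanoic acid

The longest carbon chain that includes the –COOH group has 8 carbons, so the parent hydride is octane.
The principal characteristic group is a carboxylic acid (terminal –COOH), named with the suffix -oic acid.
Choose the numbering such that the carboxylic acid carbon is C-1 by definition.
With this numbering: a chloro group at C-2; iodo groups at C-3 and C-7.
Substituent prefixes are cited in alphabetical order (multiplying prefixes like di-/tri- are ignored for ordering).
Assembling the pieces gives 2-chloro-3,7-diiodooctanoic acid.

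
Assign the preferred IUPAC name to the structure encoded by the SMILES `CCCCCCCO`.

Counting along the main chain through the –OH group gives 7 carbons: the parent is heptane.
An alcohol (–OH) is the principal characteristic group, giving the suffix -ol.
The numbering direction is chosen so that numbering from this end puts the hydroxyl group at C-1 rather than C-7.
That gives the hydroxyl at C-1.
Assembling the pieces gives heptan-1-ol.

heptan-1-ol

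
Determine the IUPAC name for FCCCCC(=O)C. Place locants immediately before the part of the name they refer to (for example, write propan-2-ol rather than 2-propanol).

The longest chain bearing the carbonyl is 6 carbons long (hexane).
A ketone (C=O on an internal carbon) is the principal characteristic group, giving the suffix -one.
The numbering direction is chosen so that numbering from this end puts the carbonyl group at C-2 rather than C-5.
This places the carbonyl at C-2; a fluoro group at C-6.
Assembling the pieces gives 6-fluorohexan-2-one.

6-fluorohexan-2-one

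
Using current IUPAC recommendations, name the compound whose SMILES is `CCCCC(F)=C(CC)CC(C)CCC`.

6-ethyl-5-fluoro-8-methylundec-5-ene

The longest chain bearing the multiple bond is 11 carbons long (undecane).
There is one C=C double bond, indicated by the ending -ene.
Choose the numbering such that numbering from this end puts the double bond at C-5 rather than C-6.
That gives the double bond between C-5 and C-6; an ethyl group at C-6; a fluoro group at C-5; a methyl group at C-8.
Substituent prefixes are cited in alphabetical order (multiplying prefixes like di-/tri- are ignored for ordering).
Assembling the pieces gives 6-ethyl-5-fluoro-8-methylundec-5-ene.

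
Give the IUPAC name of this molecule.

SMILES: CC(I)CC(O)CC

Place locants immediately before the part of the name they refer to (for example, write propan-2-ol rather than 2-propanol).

5-iodohexan-3-ol

The longest chain bearing the –OH group is 6 carbons long (hexane).
The principal characteristic group is an alcohol (–OH), named with the suffix -ol.
The numbering direction is chosen so that numbering from this end puts the hydroxyl group at C-3 rather than C-4.
This places the hydroxyl at C-3; an iodo group at C-5.
The name is 5-iodohexan-3-ol.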